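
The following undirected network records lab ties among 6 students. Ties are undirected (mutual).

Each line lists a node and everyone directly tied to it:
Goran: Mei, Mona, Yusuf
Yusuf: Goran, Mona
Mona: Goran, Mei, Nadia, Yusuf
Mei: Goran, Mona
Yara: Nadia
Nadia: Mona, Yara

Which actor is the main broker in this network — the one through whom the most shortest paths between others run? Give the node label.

Mona

Unnormalized betweenness of each node: Goran:1/2, Mei:0, Mona:13/2, Nadia:4, Yara:0, Yusuf:0.
Mona has the largest value, 13/2, making it the main broker — the node through which the most shortest paths run.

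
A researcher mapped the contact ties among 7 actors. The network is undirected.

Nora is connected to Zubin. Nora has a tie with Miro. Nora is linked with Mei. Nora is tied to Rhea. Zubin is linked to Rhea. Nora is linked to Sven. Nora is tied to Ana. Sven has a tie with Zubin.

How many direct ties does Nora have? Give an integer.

Nora is directly tied to Ana, Mei, Miro, Rhea, Sven, and Zubin. That is 6 neighbors, so the degree of Nora is 6.

6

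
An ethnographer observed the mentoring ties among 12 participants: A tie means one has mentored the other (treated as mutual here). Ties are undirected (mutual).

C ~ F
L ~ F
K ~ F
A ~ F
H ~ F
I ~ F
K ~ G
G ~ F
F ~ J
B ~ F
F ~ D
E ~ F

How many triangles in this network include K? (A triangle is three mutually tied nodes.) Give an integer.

1

K's neighbors: F and G.
Neighbor pairs that are themselves tied: K–F–G. Each forms one triangle with K, for 1 in total.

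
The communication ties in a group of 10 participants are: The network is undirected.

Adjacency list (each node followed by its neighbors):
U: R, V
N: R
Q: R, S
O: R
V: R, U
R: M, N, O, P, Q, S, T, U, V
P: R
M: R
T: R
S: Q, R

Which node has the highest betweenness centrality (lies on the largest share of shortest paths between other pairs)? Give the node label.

R

Unnormalized betweenness of each node: M:0, N:0, O:0, P:0, Q:0, R:34, S:0, T:0, U:0, V:0.
R has the largest value, 34, making it the main broker — the node through which the most shortest paths run.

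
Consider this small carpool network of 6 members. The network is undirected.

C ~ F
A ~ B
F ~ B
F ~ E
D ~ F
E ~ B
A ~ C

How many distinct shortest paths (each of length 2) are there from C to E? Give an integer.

The shortest distance is 2, and the only length-2 path is C–F–E. So there is exactly 1 shortest path.

1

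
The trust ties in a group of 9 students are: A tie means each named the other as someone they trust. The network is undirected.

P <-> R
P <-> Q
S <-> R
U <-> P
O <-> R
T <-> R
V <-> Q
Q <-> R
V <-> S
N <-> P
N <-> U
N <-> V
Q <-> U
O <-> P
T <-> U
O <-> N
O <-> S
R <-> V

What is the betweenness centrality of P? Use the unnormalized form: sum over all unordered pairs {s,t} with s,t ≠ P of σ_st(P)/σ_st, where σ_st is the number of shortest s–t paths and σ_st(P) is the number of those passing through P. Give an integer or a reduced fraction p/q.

16/7

Pairs whose geodesics pass through P — Q–O: 1/2; Q–N: 1/3; S–U: 2/7; U–R: 1/3; U–O: 1/2; R–N: 1/3.
All other pairs contribute 0.
Summing the contributions gives betweenness(P) = 16/7.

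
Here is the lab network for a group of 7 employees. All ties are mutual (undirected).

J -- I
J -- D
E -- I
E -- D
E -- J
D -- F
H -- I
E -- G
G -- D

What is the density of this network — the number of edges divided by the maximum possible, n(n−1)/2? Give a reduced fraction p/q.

There are 9 edges and 7 nodes, so the maximum possible is C(7,2) = 21.
Density = 9/21 = 3/7.

3/7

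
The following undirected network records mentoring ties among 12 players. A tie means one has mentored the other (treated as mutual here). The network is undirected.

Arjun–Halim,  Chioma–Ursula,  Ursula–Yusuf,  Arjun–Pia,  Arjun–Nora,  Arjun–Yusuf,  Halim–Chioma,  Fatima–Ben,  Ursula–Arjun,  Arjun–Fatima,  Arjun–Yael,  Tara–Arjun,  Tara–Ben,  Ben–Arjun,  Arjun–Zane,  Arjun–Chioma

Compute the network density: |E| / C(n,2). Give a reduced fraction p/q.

8/33

There are 16 edges and 12 nodes, so the maximum possible is C(12,2) = 66.
Density = 16/66 = 8/33.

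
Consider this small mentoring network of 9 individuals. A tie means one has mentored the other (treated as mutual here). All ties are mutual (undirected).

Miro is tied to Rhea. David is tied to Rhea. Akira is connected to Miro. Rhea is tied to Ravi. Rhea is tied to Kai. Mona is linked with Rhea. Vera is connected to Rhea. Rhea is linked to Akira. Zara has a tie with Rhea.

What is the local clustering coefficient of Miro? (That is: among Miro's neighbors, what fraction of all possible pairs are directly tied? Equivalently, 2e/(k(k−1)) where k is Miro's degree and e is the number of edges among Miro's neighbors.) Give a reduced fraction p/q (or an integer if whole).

Miro's neighbors: Akira and Rhea (k = 2).
Possible neighbor pairs: C(2,2) = 1. Edges among them: Akira–Rhea → e = 1.
Clustering(Miro) = 1/1.

1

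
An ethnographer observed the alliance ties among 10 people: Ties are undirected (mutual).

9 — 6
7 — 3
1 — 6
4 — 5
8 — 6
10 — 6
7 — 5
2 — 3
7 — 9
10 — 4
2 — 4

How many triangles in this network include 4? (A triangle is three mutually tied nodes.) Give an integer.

0

4's neighbors are 2, 5, and 10, but none of them are tied to each other, so no triangle contains 4.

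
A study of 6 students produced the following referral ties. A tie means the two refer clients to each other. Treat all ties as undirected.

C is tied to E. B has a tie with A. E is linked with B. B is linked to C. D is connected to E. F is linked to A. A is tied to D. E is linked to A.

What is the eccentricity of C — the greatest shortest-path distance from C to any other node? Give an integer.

3

Distances from C: A:2, B:1, D:2, E:1, F:3.
The largest is 3 (to F), so the eccentricity of C is 3.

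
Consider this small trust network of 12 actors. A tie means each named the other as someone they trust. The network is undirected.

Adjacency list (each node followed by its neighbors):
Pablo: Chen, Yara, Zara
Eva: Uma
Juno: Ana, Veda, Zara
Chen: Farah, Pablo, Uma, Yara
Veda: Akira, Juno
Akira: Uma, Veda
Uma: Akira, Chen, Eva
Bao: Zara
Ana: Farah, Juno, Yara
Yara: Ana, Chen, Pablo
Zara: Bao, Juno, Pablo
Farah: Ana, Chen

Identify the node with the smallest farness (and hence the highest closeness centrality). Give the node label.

Chen

Farness (sum of distances to all others) for each node — Akira:27, Ana:24, Bao:34, Chen:21, Eva:34, Farah:26, Juno:23, Pablo:22, Uma:24, Veda:26, Yara:23, Zara:24.
The smallest farness is 21, for Chen, so Chen has the highest closeness.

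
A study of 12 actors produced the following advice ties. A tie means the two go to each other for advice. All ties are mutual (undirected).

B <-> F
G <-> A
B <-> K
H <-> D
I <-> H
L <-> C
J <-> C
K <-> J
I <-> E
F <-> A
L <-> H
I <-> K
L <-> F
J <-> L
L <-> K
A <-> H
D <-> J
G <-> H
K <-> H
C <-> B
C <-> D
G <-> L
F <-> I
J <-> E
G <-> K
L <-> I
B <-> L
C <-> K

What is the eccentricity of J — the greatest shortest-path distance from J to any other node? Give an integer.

3

Distances from J: A:3, B:2, C:1, D:1, E:1, F:2, G:2, H:2, I:2, K:1, L:1.
The largest is 3 (to A), so the eccentricity of J is 3.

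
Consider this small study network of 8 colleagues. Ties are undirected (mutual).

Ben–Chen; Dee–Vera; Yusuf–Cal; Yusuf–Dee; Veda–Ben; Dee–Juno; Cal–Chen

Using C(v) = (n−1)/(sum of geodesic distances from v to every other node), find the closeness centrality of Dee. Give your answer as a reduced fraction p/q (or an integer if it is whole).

7/17

Distances from Dee: Ben:4, Cal:2, Chen:3, Juno:1, Veda:5, Vera:1, Yusuf:1. Sum = 17.
n = 8, so closeness = 7/17.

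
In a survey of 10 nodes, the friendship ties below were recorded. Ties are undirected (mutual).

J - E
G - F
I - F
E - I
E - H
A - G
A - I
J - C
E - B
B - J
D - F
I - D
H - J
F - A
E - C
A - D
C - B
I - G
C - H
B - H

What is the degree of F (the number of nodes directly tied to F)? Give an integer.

4

F is directly tied to A, D, G, and I. That is 4 neighbors, so the degree of F is 4.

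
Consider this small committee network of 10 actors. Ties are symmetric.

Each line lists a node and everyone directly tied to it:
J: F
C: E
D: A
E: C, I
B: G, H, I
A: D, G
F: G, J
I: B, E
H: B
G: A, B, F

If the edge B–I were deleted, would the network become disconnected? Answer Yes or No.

Yes

Without the B–I edge there is no alternate route between B and I, so the network disconnects. It is a bridge.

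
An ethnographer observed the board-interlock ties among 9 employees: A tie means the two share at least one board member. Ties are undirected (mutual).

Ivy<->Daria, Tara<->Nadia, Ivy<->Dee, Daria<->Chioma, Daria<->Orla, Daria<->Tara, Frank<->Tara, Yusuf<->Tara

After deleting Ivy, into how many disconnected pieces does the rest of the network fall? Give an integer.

Without Ivy, the remaining ties split the others into: {Chioma, Daria, Frank, Nadia, Orla, Tara, Yusuf}; {Dee}.
That's 2 separate components.

2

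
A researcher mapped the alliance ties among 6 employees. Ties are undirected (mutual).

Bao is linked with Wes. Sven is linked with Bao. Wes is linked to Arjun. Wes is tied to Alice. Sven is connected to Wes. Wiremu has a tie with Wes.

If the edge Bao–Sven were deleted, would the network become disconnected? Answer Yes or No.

Even without that edge, Bao still reaches Sven via Bao – Wes – Sven, so the network stays connected. Not a bridge.

No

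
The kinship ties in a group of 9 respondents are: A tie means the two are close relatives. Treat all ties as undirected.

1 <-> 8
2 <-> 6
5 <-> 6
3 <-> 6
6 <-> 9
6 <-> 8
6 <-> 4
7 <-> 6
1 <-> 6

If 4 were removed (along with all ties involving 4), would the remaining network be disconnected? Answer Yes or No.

Even without 4, every remaining node can still reach every other (the residual graph is connected), so 4 is not a cut vertex.

No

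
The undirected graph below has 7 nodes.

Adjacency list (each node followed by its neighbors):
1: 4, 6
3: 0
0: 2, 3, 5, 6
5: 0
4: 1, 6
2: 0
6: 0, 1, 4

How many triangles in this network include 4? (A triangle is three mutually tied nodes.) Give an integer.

4's neighbors: 1 and 6.
Neighbor pairs that are themselves tied: 4–1–6. Each forms one triangle with 4, for 1 in total.

1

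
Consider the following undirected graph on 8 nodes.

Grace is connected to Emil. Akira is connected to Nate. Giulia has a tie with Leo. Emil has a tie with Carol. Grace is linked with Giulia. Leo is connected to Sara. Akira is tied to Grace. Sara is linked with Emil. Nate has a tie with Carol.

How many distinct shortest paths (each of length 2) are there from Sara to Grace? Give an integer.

1

The shortest distance is 2, and the only length-2 path is Sara–Emil–Grace. So there is exactly 1 shortest path.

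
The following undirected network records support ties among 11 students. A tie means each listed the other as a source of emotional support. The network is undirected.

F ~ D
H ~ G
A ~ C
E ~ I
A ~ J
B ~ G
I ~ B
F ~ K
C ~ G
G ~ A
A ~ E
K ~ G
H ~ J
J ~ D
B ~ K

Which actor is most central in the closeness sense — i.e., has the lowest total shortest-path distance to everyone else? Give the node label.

G

Farness (sum of distances to all others) for each node — A:17, B:19, C:21, D:24, E:23, F:24, G:16, H:21, I:24, J:20, K:19.
The smallest farness is 16, for G, so G has the highest closeness.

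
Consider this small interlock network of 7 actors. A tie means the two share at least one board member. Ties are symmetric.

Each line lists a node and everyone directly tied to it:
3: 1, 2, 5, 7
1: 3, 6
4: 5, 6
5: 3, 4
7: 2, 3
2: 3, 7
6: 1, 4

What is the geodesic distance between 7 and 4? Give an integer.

One shortest route is 7 – 3 – 5 – 4, which uses 3 edges, and at distance 2 from 7 we only reach {1, 5}, which does not include 4. So d(7,4) = 3.

3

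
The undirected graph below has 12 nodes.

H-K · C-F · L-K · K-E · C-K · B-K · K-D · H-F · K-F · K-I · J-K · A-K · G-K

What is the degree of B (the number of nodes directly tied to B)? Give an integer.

B is directly tied to K. That is 1 neighbor, so the degree of B is 1.

1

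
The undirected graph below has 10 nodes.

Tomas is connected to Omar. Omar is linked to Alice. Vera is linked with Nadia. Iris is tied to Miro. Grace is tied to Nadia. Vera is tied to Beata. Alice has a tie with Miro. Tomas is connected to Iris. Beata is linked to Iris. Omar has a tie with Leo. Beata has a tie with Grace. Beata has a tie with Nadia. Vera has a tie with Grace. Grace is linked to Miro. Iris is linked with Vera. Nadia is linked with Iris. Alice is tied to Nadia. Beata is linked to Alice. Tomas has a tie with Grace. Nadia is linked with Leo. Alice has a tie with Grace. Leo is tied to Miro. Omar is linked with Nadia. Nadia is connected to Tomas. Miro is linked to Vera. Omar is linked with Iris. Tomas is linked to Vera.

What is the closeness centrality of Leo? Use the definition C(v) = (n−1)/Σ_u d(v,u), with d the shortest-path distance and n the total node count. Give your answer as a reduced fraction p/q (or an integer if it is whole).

3/5

Distances from Leo: Alice:2, Beata:2, Grace:2, Iris:2, Miro:1, Nadia:1, Omar:1, Tomas:2, Vera:2. Sum = 15.
n = 10, so closeness = 9/15 = 3/5.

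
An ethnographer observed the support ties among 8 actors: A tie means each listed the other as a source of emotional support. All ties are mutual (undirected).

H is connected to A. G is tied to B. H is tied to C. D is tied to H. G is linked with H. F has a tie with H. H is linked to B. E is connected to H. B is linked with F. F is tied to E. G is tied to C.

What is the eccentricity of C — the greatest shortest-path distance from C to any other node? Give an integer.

Distances from C: A:2, B:2, D:2, E:2, F:2, G:1, H:1.
The largest is 2 (to D, E, F, B, and A), so the eccentricity of C is 2.

2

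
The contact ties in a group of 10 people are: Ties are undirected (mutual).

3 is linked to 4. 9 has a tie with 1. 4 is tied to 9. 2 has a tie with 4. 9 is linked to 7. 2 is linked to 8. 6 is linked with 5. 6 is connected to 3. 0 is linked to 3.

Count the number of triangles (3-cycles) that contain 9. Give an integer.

9's neighbors are 1, 4, and 7, but none of them are tied to each other, so no triangle contains 9.

0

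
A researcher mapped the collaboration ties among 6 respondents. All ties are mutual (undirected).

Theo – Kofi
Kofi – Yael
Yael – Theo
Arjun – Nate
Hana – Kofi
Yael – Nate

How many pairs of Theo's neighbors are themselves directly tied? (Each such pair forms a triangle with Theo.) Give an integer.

Theo's neighbors: Kofi and Yael.
Neighbor pairs that are themselves tied: Theo–Kofi–Yael. Each forms one triangle with Theo, for 1 in total.

1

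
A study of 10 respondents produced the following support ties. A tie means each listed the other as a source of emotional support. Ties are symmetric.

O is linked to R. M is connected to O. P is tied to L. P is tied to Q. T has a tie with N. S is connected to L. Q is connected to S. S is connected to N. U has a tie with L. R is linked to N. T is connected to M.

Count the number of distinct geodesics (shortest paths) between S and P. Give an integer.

The shortest distance is 2. The length-2 paths are: S–L–P; S–Q–P.
That gives 2 distinct shortest paths.

2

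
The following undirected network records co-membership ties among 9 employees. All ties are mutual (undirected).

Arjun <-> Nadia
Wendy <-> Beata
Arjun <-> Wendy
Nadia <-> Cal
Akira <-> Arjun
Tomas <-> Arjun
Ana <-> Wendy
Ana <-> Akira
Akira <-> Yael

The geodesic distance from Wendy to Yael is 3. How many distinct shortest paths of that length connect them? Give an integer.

2

The shortest distance is 3. The length-3 paths are: Wendy–Arjun–Akira–Yael; Wendy–Ana–Akira–Yael.
That gives 2 distinct shortest paths.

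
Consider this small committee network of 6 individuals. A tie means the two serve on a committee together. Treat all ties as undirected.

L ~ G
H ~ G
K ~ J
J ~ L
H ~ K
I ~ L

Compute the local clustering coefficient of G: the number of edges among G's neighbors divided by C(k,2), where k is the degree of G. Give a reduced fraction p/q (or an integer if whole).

G's neighbors: H and L (k = 2).
Possible neighbor pairs: C(2,2) = 1. Edges among them: none → e = 0.
Clustering(G) = 0/1.

0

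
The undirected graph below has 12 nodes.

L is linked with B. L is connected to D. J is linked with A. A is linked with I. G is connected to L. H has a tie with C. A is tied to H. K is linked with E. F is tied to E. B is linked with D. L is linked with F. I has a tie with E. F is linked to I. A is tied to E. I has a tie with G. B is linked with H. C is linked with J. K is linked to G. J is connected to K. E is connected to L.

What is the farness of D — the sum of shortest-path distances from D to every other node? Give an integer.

26

Distances from D: A:3, B:1, C:3, E:2, F:2, G:2, H:2, I:3, J:4, K:3, L:1.
Sum = 3 + 1 + 3 + 2 + 2 + 2 + 2 + 3 + 4 + 3 + 1 = 26.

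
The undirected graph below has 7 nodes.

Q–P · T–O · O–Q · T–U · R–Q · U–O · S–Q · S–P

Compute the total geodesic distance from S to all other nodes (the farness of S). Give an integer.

Distances from S: O:2, P:1, Q:1, R:2, T:3, U:3.
Sum = 2 + 1 + 1 + 2 + 3 + 3 = 12.

12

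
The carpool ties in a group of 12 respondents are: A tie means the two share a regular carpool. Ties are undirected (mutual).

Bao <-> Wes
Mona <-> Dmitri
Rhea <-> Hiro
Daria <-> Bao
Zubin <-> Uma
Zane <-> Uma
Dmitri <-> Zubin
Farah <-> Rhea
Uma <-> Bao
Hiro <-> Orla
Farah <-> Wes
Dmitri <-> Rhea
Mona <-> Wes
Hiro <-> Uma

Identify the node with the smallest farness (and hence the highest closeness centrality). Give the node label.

Uma

Farness (sum of distances to all others) for each node — Bao:22, Daria:32, Dmitri:24, Farah:26, Hiro:22, Mona:27, Orla:32, Rhea:23, Uma:20, Wes:24, Zane:30, Zubin:24.
The smallest farness is 20, for Uma, so Uma has the highest closeness.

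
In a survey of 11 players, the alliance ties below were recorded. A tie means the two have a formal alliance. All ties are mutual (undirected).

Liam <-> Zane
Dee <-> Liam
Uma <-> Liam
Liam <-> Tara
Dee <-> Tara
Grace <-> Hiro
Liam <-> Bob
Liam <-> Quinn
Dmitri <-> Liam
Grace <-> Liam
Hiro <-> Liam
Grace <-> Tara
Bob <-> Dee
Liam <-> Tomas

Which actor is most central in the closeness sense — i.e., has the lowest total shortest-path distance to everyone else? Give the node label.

Farness (sum of distances to all others) for each node — Bob:18, Dee:17, Dmitri:19, Grace:17, Hiro:18, Liam:10, Quinn:19, Tara:17, Tomas:19, Uma:19, Zane:19.
The smallest farness is 10, for Liam, so Liam has the highest closeness.

Liam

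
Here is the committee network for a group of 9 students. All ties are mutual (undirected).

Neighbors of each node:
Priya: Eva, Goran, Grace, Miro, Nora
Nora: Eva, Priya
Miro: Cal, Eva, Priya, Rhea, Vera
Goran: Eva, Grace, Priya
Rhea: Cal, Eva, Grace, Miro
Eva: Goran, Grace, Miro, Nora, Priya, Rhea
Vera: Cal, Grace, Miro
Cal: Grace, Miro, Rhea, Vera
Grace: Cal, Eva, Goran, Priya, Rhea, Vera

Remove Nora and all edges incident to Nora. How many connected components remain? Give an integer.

Nora's neighbors (Eva and Priya) remain reachable from one another through other ties, so the rest of the network stays in one piece.

1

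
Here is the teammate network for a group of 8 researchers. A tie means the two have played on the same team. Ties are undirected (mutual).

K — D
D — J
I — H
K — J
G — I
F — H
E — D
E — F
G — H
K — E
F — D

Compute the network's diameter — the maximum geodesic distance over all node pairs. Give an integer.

4

Eccentricity of each node (its greatest distance to any other): D:3, E:3, F:2, G:4, H:3, I:4, J:4, K:4.
The maximum eccentricity is 4, realized for instance by the pair K–I via K – E – F – H – I. So the diameter is 4.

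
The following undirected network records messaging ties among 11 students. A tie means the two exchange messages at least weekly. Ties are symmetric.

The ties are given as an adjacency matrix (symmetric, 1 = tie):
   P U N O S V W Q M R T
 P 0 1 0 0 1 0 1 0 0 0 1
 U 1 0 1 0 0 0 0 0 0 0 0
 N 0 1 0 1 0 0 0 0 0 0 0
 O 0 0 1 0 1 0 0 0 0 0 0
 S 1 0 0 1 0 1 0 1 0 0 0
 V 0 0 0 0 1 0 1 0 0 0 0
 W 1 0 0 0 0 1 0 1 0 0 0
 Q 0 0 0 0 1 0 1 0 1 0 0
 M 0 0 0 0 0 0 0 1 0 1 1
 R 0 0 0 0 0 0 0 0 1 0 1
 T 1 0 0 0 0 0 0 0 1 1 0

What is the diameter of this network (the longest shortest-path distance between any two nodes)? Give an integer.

Eccentricity of each node (its greatest distance to any other): M:4, N:4, O:4, P:2, Q:3, R:4, S:3, T:3, U:3, V:4, W:3.
The maximum eccentricity is 4, realized for instance by the pair N–M via N – U – P – T – M. So the diameter is 4.

4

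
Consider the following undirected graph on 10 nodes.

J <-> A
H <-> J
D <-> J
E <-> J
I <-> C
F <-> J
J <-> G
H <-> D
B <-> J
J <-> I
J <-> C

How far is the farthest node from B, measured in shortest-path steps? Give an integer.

2

Distances from B: A:2, C:2, D:2, E:2, F:2, G:2, H:2, I:2, J:1.
The largest is 2 (to E, G, I, D, C, H, A, and F), so the eccentricity of B is 2.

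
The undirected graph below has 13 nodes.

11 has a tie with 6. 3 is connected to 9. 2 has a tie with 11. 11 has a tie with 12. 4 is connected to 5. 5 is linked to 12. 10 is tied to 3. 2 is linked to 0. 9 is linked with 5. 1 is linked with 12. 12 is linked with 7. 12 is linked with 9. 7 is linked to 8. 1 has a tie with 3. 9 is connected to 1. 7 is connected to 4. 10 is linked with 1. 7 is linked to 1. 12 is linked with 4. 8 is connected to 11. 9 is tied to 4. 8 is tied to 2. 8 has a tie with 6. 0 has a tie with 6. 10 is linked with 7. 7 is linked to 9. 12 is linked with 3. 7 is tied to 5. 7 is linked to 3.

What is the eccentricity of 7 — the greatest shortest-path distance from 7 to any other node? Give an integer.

Distances from 7: 0:3, 1:1, 2:2, 3:1, 4:1, 5:1, 6:2, 8:1, 9:1, 10:1, 11:2, 12:1.
The largest is 3 (to 0), so the eccentricity of 7 is 3.

3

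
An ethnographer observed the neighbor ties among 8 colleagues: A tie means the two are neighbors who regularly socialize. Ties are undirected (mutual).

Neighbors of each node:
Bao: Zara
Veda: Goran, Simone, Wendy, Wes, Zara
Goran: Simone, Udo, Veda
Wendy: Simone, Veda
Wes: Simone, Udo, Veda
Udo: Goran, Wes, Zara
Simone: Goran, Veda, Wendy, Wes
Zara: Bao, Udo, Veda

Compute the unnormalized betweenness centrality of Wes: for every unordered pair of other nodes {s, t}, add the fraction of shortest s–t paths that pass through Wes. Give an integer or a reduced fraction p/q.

37/30

Pairs whose geodesics pass through Wes — Simone–Udo: 1/2; Veda–Udo: 1/3; Wendy–Udo: 2/5.
All other pairs contribute 0.
Summing the contributions gives betweenness(Wes) = 37/30.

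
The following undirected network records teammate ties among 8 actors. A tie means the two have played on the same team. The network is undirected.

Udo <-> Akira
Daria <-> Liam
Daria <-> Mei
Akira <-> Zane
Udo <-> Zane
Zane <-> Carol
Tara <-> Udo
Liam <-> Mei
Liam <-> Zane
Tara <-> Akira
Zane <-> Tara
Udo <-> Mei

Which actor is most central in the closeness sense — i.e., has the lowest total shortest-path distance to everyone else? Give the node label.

Zane

Farness (sum of distances to all others) for each node — Akira:12, Carol:15, Daria:15, Liam:11, Mei:12, Tara:12, Udo:10, Zane:9.
The smallest farness is 9, for Zane, so Zane has the highest closeness.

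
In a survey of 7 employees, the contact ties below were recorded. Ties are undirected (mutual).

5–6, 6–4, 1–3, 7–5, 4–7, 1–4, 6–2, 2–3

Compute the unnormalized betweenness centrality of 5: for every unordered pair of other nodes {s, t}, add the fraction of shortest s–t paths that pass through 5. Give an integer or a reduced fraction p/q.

Pairs whose geodesics pass through 5 — 7–6: 1/2; 7–2: 1/2.
All other pairs contribute 0.
Summing the contributions gives betweenness(5) = 1.

1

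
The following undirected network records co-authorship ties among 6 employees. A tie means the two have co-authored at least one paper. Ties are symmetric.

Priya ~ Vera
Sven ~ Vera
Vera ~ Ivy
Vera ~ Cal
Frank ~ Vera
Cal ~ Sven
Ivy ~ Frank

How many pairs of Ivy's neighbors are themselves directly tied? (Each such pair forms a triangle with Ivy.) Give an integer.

Ivy's neighbors: Frank and Vera.
Neighbor pairs that are themselves tied: Ivy–Frank–Vera. Each forms one triangle with Ivy, for 1 in total.

1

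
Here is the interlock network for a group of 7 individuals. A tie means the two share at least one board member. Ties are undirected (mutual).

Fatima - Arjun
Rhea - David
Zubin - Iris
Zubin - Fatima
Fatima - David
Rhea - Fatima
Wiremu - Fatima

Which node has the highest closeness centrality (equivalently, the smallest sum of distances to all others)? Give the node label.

Farness (sum of distances to all others) for each node — Arjun:12, David:11, Fatima:7, Iris:15, Rhea:11, Wiremu:12, Zubin:10.
The smallest farness is 7, for Fatima, so Fatima has the highest closeness.

Fatima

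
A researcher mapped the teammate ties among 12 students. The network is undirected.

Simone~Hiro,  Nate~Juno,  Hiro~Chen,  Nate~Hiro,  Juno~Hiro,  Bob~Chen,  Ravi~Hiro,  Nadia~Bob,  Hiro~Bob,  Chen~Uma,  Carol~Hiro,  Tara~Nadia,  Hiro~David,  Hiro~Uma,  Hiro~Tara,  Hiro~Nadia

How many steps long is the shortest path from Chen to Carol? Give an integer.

One shortest route is Chen – Hiro – Carol, which uses 2 edges, and Chen and Carol are not directly tied, so nothing shorter exists. So d(Chen,Carol) = 2.

2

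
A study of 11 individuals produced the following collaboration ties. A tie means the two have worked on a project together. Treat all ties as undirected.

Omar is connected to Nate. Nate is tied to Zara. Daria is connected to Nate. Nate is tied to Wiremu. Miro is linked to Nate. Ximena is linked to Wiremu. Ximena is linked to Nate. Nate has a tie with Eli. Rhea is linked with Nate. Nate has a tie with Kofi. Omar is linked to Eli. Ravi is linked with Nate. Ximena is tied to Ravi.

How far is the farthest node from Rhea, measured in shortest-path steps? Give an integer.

Distances from Rhea: Daria:2, Eli:2, Kofi:2, Miro:2, Nate:1, Omar:2, Ravi:2, Wiremu:2, Ximena:2, Zara:2.
The largest is 2 (to Ravi, Kofi, Eli, Zara, Wiremu, Ximena, Daria, Omar, and Miro), so the eccentricity of Rhea is 2.

2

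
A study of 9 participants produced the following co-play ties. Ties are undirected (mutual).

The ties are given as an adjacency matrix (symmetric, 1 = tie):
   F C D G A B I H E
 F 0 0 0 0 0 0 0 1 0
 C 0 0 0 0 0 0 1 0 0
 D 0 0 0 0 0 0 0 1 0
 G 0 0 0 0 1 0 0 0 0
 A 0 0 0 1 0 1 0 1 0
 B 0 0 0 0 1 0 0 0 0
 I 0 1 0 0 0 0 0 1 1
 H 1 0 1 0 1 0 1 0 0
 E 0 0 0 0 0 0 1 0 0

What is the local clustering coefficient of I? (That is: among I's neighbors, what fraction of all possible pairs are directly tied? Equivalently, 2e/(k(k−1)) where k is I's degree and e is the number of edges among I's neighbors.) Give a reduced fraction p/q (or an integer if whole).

0

I's neighbors: C, E, and H (k = 3).
Possible neighbor pairs: C(3,2) = 3. Edges among them: none → e = 0.
Clustering(I) = 0/3 = 0.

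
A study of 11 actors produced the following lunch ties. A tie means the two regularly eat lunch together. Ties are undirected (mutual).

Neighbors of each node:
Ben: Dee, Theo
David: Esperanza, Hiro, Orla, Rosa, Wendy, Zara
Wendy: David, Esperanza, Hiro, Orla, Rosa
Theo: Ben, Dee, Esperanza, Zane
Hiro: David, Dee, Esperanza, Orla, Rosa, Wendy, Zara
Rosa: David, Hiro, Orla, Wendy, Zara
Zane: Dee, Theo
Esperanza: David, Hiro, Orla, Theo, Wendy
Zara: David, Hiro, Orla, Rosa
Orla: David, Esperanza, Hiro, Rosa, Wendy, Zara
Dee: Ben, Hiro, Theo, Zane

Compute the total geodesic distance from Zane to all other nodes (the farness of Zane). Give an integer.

23

Distances from Zane: Ben:2, David:3, Dee:1, Esperanza:2, Hiro:2, Orla:3, Rosa:3, Theo:1, Wendy:3, Zara:3.
Sum = 2 + 3 + 1 + 2 + 2 + 3 + 3 + 1 + 3 + 3 = 23.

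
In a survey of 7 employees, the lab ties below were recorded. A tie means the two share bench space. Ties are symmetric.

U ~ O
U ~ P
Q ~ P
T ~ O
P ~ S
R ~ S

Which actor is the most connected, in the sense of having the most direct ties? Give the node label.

P

Degrees — O:2, P:3, Q:1, R:1, S:2, T:1, U:2.
The maximum is 3, attained only by P.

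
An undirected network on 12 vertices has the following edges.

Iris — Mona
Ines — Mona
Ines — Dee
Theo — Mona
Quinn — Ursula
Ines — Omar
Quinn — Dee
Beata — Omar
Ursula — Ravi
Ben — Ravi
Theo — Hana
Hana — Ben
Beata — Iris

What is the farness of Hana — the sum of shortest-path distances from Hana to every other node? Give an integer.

Distances from Hana: Beata:4, Ben:1, Dee:4, Ines:3, Iris:3, Mona:2, Omar:4, Quinn:4, Ravi:2, Theo:1, Ursula:3.
Sum = 4 + 1 + 4 + 3 + 3 + 2 + 4 + 4 + 2 + 1 + 3 = 31.

31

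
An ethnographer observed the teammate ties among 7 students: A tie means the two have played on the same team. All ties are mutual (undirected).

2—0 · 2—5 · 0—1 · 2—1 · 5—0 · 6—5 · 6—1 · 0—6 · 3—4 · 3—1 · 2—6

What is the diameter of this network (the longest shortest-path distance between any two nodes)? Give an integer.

4

Eccentricity of each node (its greatest distance to any other): 0:3, 1:2, 2:3, 3:3, 4:4, 5:4, 6:3.
The maximum eccentricity is 4, realized for instance by the pair 4–5 via 4 – 3 – 1 – 6 – 5. So the diameter is 4.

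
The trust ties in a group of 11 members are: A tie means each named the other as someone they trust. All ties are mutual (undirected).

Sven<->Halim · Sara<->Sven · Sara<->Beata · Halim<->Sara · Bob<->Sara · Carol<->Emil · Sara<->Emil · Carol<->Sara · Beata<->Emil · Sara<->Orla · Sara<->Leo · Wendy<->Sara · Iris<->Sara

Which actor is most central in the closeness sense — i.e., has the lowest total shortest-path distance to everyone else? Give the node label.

Sara

Farness (sum of distances to all others) for each node — Beata:18, Bob:19, Carol:18, Emil:17, Halim:18, Iris:19, Leo:19, Orla:19, Sara:10, Sven:18, Wendy:19.
The smallest farness is 10, for Sara, so Sara has the highest closeness.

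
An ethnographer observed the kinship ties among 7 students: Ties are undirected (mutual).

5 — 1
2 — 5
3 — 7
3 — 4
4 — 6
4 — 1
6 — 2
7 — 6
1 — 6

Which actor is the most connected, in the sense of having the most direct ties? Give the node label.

6

Degrees — 1:3, 2:2, 3:2, 4:3, 5:2, 6:4, 7:2.
The maximum is 4, attained only by 6.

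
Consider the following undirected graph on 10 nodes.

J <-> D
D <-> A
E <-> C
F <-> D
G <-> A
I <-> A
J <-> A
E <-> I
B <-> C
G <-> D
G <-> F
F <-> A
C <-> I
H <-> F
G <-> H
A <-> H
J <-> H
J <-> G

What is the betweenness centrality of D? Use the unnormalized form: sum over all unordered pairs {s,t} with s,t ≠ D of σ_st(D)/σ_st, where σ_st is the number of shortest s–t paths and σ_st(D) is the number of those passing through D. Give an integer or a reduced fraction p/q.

1/4

Pairs whose geodesics pass through D — F–J: 1/4.
All other pairs contribute 0.
Summing the contributions gives betweenness(D) = 1/4.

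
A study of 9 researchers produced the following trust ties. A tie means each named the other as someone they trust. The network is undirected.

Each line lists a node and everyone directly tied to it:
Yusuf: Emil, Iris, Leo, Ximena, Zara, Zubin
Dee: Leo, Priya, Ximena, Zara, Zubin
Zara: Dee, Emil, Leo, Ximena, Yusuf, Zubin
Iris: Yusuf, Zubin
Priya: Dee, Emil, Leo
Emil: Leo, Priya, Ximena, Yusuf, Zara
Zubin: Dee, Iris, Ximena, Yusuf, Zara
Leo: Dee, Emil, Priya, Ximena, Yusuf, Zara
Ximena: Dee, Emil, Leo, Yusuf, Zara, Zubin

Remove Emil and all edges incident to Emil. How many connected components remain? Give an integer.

Emil's neighbors (Leo, Priya, Ximena, Yusuf, and Zara) remain reachable from one another through other ties, so the rest of the network stays in one piece.

1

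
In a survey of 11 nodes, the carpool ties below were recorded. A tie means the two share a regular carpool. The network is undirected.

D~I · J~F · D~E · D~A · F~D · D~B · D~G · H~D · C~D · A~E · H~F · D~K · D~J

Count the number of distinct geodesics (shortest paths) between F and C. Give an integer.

1

The shortest distance is 2, and the only length-2 path is F–D–C. So there is exactly 1 shortest path.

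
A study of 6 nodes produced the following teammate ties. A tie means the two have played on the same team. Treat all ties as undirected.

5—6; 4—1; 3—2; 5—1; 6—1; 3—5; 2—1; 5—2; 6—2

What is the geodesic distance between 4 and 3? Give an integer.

3

One shortest route is 4 – 1 – 2 – 3, which uses 3 edges, and at distance 2 from 4 we only reach {2, 5, 6}, which does not include 3. So d(4,3) = 3.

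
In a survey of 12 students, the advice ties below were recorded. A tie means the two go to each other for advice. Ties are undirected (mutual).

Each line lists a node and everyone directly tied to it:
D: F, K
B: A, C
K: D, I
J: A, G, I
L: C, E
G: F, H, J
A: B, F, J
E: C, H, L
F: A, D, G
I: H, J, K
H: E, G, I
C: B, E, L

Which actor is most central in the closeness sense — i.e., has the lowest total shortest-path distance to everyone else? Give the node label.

Farness (sum of distances to all others) for each node — A:23, B:26, C:27, D:30, E:25, F:24, G:23, H:22, I:23, J:24, K:29, L:32.
The smallest farness is 22, for H, so H has the highest closeness.

H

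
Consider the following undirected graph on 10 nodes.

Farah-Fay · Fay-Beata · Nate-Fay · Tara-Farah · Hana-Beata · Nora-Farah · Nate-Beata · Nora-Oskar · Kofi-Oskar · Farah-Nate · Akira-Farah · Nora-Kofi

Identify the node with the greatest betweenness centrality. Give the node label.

Farah

Unnormalized betweenness of each node: Akira:0, Beata:8, Farah:27, Fay:6, Hana:0, Kofi:0, Nate:6, Nora:14, Oskar:0, Tara:0.
Farah has the largest value, 27, making it the main broker — the node through which the most shortest paths run.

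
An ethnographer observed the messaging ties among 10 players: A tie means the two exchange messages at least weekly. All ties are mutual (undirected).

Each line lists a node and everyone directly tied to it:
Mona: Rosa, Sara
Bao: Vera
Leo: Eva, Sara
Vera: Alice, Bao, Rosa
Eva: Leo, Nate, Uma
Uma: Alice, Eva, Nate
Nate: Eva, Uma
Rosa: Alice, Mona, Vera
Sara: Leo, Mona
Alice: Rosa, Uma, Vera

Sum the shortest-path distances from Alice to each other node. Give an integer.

Distances from Alice: Bao:2, Eva:2, Leo:3, Mona:2, Nate:2, Rosa:1, Sara:3, Uma:1, Vera:1.
Sum = 2 + 2 + 3 + 2 + 2 + 1 + 3 + 1 + 1 = 17.

17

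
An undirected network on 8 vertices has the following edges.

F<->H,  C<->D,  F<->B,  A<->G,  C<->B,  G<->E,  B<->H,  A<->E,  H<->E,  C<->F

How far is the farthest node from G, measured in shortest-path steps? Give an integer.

5

Distances from G: A:1, B:3, C:4, D:5, E:1, F:3, H:2.
The largest is 5 (to D), so the eccentricity of G is 5.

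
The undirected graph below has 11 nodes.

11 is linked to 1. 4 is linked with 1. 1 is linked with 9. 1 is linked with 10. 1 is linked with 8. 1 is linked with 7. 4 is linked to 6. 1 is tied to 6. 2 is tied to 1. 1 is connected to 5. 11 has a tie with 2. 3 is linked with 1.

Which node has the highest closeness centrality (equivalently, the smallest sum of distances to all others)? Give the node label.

1

Farness (sum of distances to all others) for each node — 1:10, 2:18, 3:19, 4:18, 5:19, 6:18, 7:19, 8:19, 9:19, 10:19, 11:18.
The smallest farness is 10, for 1, so 1 has the highest closeness.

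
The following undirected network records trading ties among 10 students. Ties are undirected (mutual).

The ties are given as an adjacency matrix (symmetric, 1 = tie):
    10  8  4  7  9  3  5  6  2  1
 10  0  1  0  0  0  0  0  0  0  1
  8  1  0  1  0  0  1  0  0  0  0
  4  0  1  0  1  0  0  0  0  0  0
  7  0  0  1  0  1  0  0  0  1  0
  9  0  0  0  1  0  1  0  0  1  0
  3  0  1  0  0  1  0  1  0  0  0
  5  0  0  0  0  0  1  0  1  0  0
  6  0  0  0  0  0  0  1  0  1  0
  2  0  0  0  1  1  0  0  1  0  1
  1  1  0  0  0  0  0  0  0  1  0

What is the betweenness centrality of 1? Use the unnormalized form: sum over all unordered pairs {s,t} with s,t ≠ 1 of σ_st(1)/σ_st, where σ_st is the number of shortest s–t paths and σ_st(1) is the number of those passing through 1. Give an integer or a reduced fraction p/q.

10/3

Pairs whose geodesics pass through 1 — 10–7: 1/2; 10–9: 1/2; 10–6: 1; 10–2: 1; 8–2: 1/3.
All other pairs contribute 0.
Summing the contributions gives betweenness(1) = 10/3.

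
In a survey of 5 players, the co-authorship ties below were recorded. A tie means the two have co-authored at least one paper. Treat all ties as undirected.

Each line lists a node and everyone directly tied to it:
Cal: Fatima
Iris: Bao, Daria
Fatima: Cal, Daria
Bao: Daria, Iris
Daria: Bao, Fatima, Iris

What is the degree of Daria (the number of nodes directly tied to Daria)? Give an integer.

Daria is directly tied to Bao, Fatima, and Iris. That is 3 neighbors, so the degree of Daria is 3.

3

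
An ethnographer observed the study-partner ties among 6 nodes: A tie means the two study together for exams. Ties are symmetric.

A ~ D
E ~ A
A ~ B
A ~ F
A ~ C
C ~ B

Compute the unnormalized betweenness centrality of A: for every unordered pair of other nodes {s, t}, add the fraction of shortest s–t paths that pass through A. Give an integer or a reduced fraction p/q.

Pairs whose geodesics pass through A — F–C: 1; F–D: 1; F–B: 1; F–E: 1; C–D: 1; C–E: 1; D–B: 1; D–E: 1; B–E: 1.
All other pairs contribute 0.
Summing the contributions gives betweenness(A) = 9.

9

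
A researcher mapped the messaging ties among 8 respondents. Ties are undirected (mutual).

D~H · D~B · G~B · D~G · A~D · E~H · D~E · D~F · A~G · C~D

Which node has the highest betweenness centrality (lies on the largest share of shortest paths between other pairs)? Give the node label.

D

Unnormalized betweenness of each node: A:0, B:0, C:0, D:35/2, E:0, F:0, G:1/2, H:0.
D has the largest value, 35/2, making it the main broker — the node through which the most shortest paths run.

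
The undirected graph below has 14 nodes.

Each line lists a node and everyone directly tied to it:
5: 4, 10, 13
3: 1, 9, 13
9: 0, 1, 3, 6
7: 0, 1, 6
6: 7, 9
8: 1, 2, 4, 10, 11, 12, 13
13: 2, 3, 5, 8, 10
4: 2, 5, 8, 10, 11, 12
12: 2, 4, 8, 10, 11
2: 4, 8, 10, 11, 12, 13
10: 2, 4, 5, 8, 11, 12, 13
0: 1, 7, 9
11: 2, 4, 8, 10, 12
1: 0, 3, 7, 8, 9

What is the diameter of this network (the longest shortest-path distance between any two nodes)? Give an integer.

Eccentricity of each node (its greatest distance to any other): 0:4, 1:3, 2:4, 3:3, 4:4, 5:4, 6:4, 7:4, 8:3, 9:3, 10:4, 11:4, 12:4, 13:3.
The maximum eccentricity is 4, realized for instance by the pair 6–2 via 6 – 7 – 1 – 8 – 2. So the diameter is 4.

4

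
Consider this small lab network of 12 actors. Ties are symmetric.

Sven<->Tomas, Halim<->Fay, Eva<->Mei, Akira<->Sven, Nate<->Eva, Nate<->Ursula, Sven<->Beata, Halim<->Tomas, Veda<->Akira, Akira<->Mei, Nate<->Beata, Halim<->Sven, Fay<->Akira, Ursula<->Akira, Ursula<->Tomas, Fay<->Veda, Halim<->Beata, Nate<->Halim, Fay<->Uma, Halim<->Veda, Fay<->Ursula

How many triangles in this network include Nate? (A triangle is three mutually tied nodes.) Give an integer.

1

Nate's neighbors: Beata, Eva, Halim, and Ursula.
Neighbor pairs that are themselves tied: Nate–Beata–Halim. Each forms one triangle with Nate, for 1 in total.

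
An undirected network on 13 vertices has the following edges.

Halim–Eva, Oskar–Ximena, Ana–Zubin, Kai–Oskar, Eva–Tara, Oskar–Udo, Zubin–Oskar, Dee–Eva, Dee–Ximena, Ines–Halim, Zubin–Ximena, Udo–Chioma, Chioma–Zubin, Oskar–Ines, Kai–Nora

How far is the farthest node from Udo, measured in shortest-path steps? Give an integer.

Distances from Udo: Ana:3, Chioma:1, Dee:3, Eva:4, Halim:3, Ines:2, Kai:2, Nora:3, Oskar:1, Tara:5, Ximena:2, Zubin:2.
The largest is 5 (to Tara), so the eccentricity of Udo is 5.

5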